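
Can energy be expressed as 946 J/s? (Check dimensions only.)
No

energy has SI base units: kg * m^2 / s^2
J/s does NOT reduce to kg * m^2 / s^2; a valid unit for energy would be e.g. J.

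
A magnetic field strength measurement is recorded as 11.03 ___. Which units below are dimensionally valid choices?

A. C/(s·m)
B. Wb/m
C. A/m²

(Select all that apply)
A

magnetic field strength has SI base units: A / m

Checking each option against A / m:
  A. C/(s·m): ✓ matches
  B. Wb/m: ✗ does not match
  C. A/m²: ✗ does not match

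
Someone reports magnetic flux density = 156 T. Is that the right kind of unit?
Yes

magnetic flux density has SI base units: kg / (A * s^2)
T reduces to the same SI base units, so it is a valid unit for magnetic flux density.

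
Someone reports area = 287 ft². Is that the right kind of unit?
Yes

area has SI base units: m^2
ft² reduces to the same SI base units, so it is a valid unit for area.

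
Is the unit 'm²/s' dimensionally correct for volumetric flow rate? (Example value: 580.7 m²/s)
No

volumetric flow rate has SI base units: m^3 / s
m²/s does NOT reduce to m^3 / s; a valid unit for volumetric flow rate would be e.g. m³/s.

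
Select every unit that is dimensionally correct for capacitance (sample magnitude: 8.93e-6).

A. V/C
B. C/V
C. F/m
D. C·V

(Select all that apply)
B

capacitance has SI base units: A^2 * s^4 / (kg * m^2)

Checking each option against A^2 * s^4 / (kg * m^2):
  A. V/C: ✗ does not match
  B. C/V: ✓ matches
  C. F/m: ✗ does not match
  D. C·V: ✗ does not match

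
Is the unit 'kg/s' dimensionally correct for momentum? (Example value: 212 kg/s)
No

momentum has SI base units: kg * m / s
kg/s does NOT reduce to kg * m / s; a valid unit for momentum would be e.g. kg·m/s.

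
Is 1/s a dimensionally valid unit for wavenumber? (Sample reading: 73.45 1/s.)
No

wavenumber has SI base units: 1 / m
1/s does NOT reduce to 1 / m; a valid unit for wavenumber would be e.g. 1/m.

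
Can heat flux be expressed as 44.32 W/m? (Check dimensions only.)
No

heat flux has SI base units: kg / s^3
W/m does NOT reduce to kg / s^3; a valid unit for heat flux would be e.g. W/m².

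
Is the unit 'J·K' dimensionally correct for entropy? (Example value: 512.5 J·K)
No

entropy has SI base units: kg * m^2 / (s^2 * K)
J·K does NOT reduce to kg * m^2 / (s^2 * K); a valid unit for entropy would be e.g. J/K.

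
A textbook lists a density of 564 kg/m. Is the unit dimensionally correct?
No

density has SI base units: kg / m^3
kg/m does NOT reduce to kg / m^3; a valid unit for density would be e.g. kg/m³.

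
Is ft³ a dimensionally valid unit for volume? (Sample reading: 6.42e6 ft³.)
Yes

volume has SI base units: m^3
ft³ reduces to the same SI base units, so it is a valid unit for volume.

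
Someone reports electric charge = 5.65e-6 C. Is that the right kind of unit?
Yes

electric charge has SI base units: A * s
C reduces to the same SI base units, so it is a valid unit for electric charge.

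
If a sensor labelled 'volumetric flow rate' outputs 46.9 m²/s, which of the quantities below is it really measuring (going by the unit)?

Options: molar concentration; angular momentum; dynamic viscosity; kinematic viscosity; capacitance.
kinematic viscosity

volumetric flow rate should have units dimensionally equivalent to m^3 / s (e.g. m³/s).
The given unit 'm²/s' reduces to m^2 / s. Of the listed options, that is the dimensionality of kinematic viscosity.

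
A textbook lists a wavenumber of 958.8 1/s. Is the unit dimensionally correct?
No

wavenumber has SI base units: 1 / m
1/s does NOT reduce to 1 / m; a valid unit for wavenumber would be e.g. 1/m.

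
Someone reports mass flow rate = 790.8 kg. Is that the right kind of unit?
No

mass flow rate has SI base units: kg / s
kg does NOT reduce to kg / s; a valid unit for mass flow rate would be e.g. kg/s.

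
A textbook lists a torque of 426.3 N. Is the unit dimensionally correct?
No

torque has SI base units: kg * m^2 / s^2
N does NOT reduce to kg * m^2 / s^2; a valid unit for torque would be e.g. N·m.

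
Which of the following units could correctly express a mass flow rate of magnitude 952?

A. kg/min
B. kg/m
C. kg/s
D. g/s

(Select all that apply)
A, C, D

mass flow rate has SI base units: kg / s

Checking each option against kg / s:
  A. kg/min: ✓ matches
  B. kg/m: ✗ does not match
  C. kg/s: ✓ matches
  D. g/s: ✓ matches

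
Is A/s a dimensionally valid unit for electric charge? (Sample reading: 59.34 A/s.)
No

electric charge has SI base units: A * s
A/s does NOT reduce to A * s; a valid unit for electric charge would be e.g. C.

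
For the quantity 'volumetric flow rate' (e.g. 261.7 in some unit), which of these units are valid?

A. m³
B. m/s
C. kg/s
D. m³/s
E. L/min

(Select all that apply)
D, E

volumetric flow rate has SI base units: m^3 / s

Checking each option against m^3 / s:
  A. m³: ✗ does not match
  B. m/s: ✗ does not match
  C. kg/s: ✗ does not match
  D. m³/s: ✓ matches
  E. L/min: ✓ matches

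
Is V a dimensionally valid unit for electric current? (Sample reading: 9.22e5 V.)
No

electric current has SI base units: A
V does NOT reduce to A; a valid unit for electric current would be e.g. A.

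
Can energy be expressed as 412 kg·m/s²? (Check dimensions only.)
No

energy has SI base units: kg * m^2 / s^2
kg·m/s² does NOT reduce to kg * m^2 / s^2; a valid unit for energy would be e.g. J.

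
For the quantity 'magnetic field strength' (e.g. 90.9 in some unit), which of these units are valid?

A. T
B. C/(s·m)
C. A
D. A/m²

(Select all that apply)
B

magnetic field strength has SI base units: A / m

Checking each option against A / m:
  A. T: ✗ does not match
  B. C/(s·m): ✓ matches
  C. A: ✗ does not match
  D. A/m²: ✗ does not match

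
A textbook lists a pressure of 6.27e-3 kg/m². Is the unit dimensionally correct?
No

pressure has SI base units: kg / (m * s^2)
kg/m² does NOT reduce to kg / (m * s^2); a valid unit for pressure would be e.g. Pa.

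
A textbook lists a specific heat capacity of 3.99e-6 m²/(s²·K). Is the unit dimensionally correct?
Yes

specific heat capacity has SI base units: m^2 / (s^2 * K)
m²/(s²·K) reduces to the same SI base units, so it is a valid unit for specific heat capacity.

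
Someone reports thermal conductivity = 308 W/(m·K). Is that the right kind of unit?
Yes

thermal conductivity has SI base units: kg * m / (s^3 * K)
W/(m·K) reduces to the same SI base units, so it is a valid unit for thermal conductivity.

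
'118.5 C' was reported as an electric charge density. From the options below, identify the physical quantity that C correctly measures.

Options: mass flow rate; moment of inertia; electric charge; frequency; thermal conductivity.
electric charge

electric charge density should have units dimensionally equivalent to A * s / m^3 (e.g. C/m³).
The given unit 'C' reduces to A * s. Of the listed options, that is the dimensionality of electric charge.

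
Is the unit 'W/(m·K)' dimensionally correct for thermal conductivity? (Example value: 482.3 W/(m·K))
Yes

thermal conductivity has SI base units: kg * m / (s^3 * K)
W/(m·K) reduces to the same SI base units, so it is a valid unit for thermal conductivity.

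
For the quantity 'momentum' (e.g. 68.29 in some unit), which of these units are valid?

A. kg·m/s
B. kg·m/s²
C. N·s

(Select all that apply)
A, C

momentum has SI base units: kg * m / s

Checking each option against kg * m / s:
  A. kg·m/s: ✓ matches
  B. kg·m/s²: ✗ does not match
  C. N·s: ✓ matches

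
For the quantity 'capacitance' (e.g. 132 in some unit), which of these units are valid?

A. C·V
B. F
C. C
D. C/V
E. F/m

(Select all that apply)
B, D

capacitance has SI base units: A^2 * s^4 / (kg * m^2)

Checking each option against A^2 * s^4 / (kg * m^2):
  A. C·V: ✗ does not match
  B. F: ✓ matches
  C. C: ✗ does not match
  D. C/V: ✓ matches
  E. F/m: ✗ does not match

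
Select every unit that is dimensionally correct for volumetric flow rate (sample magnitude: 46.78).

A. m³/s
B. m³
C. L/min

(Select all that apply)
A, C

volumetric flow rate has SI base units: m^3 / s

Checking each option against m^3 / s:
  A. m³/s: ✓ matches
  B. m³: ✗ does not match
  C. L/min: ✓ matches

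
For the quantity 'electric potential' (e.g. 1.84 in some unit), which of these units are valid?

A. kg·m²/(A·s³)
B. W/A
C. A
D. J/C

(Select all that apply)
A, B, D

electric potential has SI base units: kg * m^2 / (A * s^3)

Checking each option against kg * m^2 / (A * s^3):
  A. kg·m²/(A·s³): ✓ matches
  B. W/A: ✓ matches
  C. A: ✗ does not match
  D. J/C: ✓ matches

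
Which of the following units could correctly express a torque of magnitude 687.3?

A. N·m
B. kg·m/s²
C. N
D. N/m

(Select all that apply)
A

torque has SI base units: kg * m^2 / s^2

Checking each option against kg * m^2 / s^2:
  A. N·m: ✓ matches
  B. kg·m/s²: ✗ does not match
  C. N: ✗ does not match
  D. N/m: ✗ does not match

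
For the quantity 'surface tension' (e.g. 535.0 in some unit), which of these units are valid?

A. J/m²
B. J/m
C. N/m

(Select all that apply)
A, C

surface tension has SI base units: kg / s^2

Checking each option against kg / s^2:
  A. J/m²: ✓ matches
  B. J/m: ✗ does not match
  C. N/m: ✓ matches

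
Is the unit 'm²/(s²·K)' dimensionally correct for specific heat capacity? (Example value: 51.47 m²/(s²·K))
Yes

specific heat capacity has SI base units: m^2 / (s^2 * K)
m²/(s²·K) reduces to the same SI base units, so it is a valid unit for specific heat capacity.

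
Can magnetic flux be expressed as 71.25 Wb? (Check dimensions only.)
Yes

magnetic flux has SI base units: kg * m^2 / (A * s^2)
Wb reduces to the same SI base units, so it is a valid unit for magnetic flux.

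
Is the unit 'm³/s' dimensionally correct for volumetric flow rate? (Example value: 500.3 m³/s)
Yes

volumetric flow rate has SI base units: m^3 / s
m³/s reduces to the same SI base units, so it is a valid unit for volumetric flow rate.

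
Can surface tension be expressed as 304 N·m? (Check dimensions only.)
No

surface tension has SI base units: kg / s^2
N·m does NOT reduce to kg / s^2; a valid unit for surface tension would be e.g. N/m.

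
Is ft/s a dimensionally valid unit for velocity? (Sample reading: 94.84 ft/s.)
Yes

velocity has SI base units: m / s
ft/s reduces to the same SI base units, so it is a valid unit for velocity.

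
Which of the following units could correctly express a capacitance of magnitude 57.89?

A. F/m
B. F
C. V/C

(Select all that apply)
B

capacitance has SI base units: A^2 * s^4 / (kg * m^2)

Checking each option against A^2 * s^4 / (kg * m^2):
  A. F/m: ✗ does not match
  B. F: ✓ matches
  C. V/C: ✗ does not match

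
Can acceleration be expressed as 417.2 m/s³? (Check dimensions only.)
No

acceleration has SI base units: m / s^2
m/s³ does NOT reduce to m / s^2; a valid unit for acceleration would be e.g. m/s².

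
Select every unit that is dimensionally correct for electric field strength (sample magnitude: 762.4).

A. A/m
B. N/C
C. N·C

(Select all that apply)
B

electric field strength has SI base units: kg * m / (A * s^3)

Checking each option against kg * m / (A * s^3):
  A. A/m: ✗ does not match
  B. N/C: ✓ matches
  C. N·C: ✗ does not match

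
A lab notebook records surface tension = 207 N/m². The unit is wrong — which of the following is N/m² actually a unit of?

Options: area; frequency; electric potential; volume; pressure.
pressure

surface tension should have units dimensionally equivalent to kg / s^2 (e.g. N/m).
The given unit 'N/m²' reduces to kg / (m * s^2). Of the listed options, that is the dimensionality of pressure.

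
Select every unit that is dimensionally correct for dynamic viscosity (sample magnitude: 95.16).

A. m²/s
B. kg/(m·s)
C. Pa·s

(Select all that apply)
B, C

dynamic viscosity has SI base units: kg / (m * s)

Checking each option against kg / (m * s):
  A. m²/s: ✗ does not match
  B. kg/(m·s): ✓ matches
  C. Pa·s: ✓ matches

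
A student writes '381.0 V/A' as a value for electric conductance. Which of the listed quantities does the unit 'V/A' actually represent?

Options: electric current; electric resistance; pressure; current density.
electric resistance

electric conductance should have units dimensionally equivalent to A^2 * s^3 / (kg * m^2) (e.g. S).
The given unit 'V/A' reduces to kg * m^2 / (A^2 * s^3). Of the listed options, that is the dimensionality of electric resistance.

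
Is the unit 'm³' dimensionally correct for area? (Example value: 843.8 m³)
No

area has SI base units: m^2
m³ does NOT reduce to m^2; a valid unit for area would be e.g. m².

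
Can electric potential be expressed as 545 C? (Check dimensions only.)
No

electric potential has SI base units: kg * m^2 / (A * s^3)
C does NOT reduce to kg * m^2 / (A * s^3); a valid unit for electric potential would be e.g. V.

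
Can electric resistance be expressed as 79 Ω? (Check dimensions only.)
Yes

electric resistance has SI base units: kg * m^2 / (A^2 * s^3)
Ω reduces to the same SI base units, so it is a valid unit for electric resistance.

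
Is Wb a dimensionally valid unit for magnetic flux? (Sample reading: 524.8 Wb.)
Yes

magnetic flux has SI base units: kg * m^2 / (A * s^2)
Wb reduces to the same SI base units, so it is a valid unit for magnetic flux.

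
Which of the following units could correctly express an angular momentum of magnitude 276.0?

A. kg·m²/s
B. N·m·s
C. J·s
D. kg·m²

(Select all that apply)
A, B, C

angular momentum has SI base units: kg * m^2 / s

Checking each option against kg * m^2 / s:
  A. kg·m²/s: ✓ matches
  B. N·m·s: ✓ matches
  C. J·s: ✓ matches
  D. kg·m²: ✗ does not match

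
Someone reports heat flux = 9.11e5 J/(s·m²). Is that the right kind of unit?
Yes

heat flux has SI base units: kg / s^3
J/(s·m²) reduces to the same SI base units, so it is a valid unit for heat flux.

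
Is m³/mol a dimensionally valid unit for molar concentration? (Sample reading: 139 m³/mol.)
No

molar concentration has SI base units: mol / m^3
m³/mol does NOT reduce to mol / m^3; a valid unit for molar concentration would be e.g. mol/m³.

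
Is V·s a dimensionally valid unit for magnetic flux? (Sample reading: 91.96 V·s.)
Yes

magnetic flux has SI base units: kg * m^2 / (A * s^2)
V·s reduces to the same SI base units, so it is a valid unit for magnetic flux.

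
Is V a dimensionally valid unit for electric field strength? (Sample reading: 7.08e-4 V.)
No

electric field strength has SI base units: kg * m / (A * s^3)
V does NOT reduce to kg * m / (A * s^3); a valid unit for electric field strength would be e.g. V/m.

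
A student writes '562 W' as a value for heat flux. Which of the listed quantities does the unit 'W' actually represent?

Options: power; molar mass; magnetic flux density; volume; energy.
power

heat flux should have units dimensionally equivalent to kg / s^3 (e.g. W/m²).
The given unit 'W' reduces to kg * m^2 / s^3. Of the listed options, that is the dimensionality of power.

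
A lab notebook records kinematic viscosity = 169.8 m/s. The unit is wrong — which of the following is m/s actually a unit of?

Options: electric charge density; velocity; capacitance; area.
velocity

kinematic viscosity should have units dimensionally equivalent to m^2 / s (e.g. m²/s).
The given unit 'm/s' reduces to m / s. Of the listed options, that is the dimensionality of velocity.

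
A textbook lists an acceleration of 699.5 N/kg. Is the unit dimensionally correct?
Yes

acceleration has SI base units: m / s^2
N/kg reduces to the same SI base units, so it is a valid unit for acceleration.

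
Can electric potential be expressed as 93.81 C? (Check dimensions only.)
No

electric potential has SI base units: kg * m^2 / (A * s^3)
C does NOT reduce to kg * m^2 / (A * s^3); a valid unit for electric potential would be e.g. V.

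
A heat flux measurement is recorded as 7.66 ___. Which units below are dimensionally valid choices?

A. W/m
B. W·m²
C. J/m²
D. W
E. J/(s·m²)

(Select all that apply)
E

heat flux has SI base units: kg / s^3

Checking each option against kg / s^3:
  A. W/m: ✗ does not match
  B. W·m²: ✗ does not match
  C. J/m²: ✗ does not match
  D. W: ✗ does not match
  E. J/(s·m²): ✓ matches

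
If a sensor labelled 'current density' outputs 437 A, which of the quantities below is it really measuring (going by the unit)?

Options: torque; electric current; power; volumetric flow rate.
electric current

current density should have units dimensionally equivalent to A / m^2 (e.g. A/m²).
The given unit 'A' reduces to A. Of the listed options, that is the dimensionality of electric current.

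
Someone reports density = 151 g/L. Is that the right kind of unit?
Yes

density has SI base units: kg / m^3
g/L reduces to the same SI base units, so it is a valid unit for density.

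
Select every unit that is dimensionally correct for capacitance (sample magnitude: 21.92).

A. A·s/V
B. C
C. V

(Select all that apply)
A

capacitance has SI base units: A^2 * s^4 / (kg * m^2)

Checking each option against A^2 * s^4 / (kg * m^2):
  A. A·s/V: ✓ matches
  B. C: ✗ does not match
  C. V: ✗ does not match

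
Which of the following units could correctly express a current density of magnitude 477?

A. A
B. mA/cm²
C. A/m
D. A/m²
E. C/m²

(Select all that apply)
B, D

current density has SI base units: A / m^2

Checking each option against A / m^2:
  A. A: ✗ does not match
  B. mA/cm²: ✓ matches
  C. A/m: ✗ does not match
  D. A/m²: ✓ matches
  E. C/m²: ✗ does not match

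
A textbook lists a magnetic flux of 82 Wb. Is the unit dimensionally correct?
Yes

magnetic flux has SI base units: kg * m^2 / (A * s^2)
Wb reduces to the same SI base units, so it is a valid unit for magnetic flux.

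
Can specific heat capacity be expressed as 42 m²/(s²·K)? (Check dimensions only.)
Yes

specific heat capacity has SI base units: m^2 / (s^2 * K)
m²/(s²·K) reduces to the same SI base units, so it is a valid unit for specific heat capacity.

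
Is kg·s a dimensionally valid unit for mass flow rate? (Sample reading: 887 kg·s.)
No

mass flow rate has SI base units: kg / s
kg·s does NOT reduce to kg / s; a valid unit for mass flow rate would be e.g. kg/s.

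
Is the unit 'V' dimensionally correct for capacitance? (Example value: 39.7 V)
No

capacitance has SI base units: A^2 * s^4 / (kg * m^2)
V does NOT reduce to A^2 * s^4 / (kg * m^2); a valid unit for capacitance would be e.g. F.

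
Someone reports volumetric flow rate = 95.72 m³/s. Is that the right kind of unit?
Yes

volumetric flow rate has SI base units: m^3 / s
m³/s reduces to the same SI base units, so it is a valid unit for volumetric flow rate.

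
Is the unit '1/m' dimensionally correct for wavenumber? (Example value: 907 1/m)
Yes

wavenumber has SI base units: 1 / m
1/m reduces to the same SI base units, so it is a valid unit for wavenumber.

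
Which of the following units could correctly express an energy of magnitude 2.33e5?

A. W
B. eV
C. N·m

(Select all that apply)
B, C

energy has SI base units: kg * m^2 / s^2

Checking each option against kg * m^2 / s^2:
  A. W: ✗ does not match
  B. eV: ✓ matches
  C. N·m: ✓ matches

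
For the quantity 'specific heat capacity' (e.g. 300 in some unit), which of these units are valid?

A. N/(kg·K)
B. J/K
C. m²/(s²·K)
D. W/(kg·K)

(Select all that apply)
C

specific heat capacity has SI base units: m^2 / (s^2 * K)

Checking each option against m^2 / (s^2 * K):
  A. N/(kg·K): ✗ does not match
  B. J/K: ✗ does not match
  C. m²/(s²·K): ✓ matches
  D. W/(kg·K): ✗ does not match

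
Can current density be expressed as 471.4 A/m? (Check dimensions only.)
No

current density has SI base units: A / m^2
A/m does NOT reduce to A / m^2; a valid unit for current density would be e.g. A/m².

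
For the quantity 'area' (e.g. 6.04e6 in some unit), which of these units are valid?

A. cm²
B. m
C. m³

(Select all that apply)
A

area has SI base units: m^2

Checking each option against m^2:
  A. cm²: ✓ matches
  B. m: ✗ does not match
  C. m³: ✗ does not match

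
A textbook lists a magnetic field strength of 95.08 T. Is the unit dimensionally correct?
No

magnetic field strength has SI base units: A / m
T does NOT reduce to A / m; a valid unit for magnetic field strength would be e.g. A/m.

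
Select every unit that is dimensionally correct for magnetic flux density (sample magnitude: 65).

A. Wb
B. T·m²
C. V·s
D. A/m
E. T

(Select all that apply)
E

magnetic flux density has SI base units: kg / (A * s^2)

Checking each option against kg / (A * s^2):
  A. Wb: ✗ does not match
  B. T·m²: ✗ does not match
  C. V·s: ✗ does not match
  D. A/m: ✗ does not match
  E. T: ✓ matches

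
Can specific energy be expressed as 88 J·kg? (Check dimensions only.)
No

specific energy has SI base units: m^2 / s^2
J·kg does NOT reduce to m^2 / s^2; a valid unit for specific energy would be e.g. J/kg.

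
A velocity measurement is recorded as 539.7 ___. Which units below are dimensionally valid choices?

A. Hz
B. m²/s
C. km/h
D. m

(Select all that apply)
C

velocity has SI base units: m / s

Checking each option against m / s:
  A. Hz: ✗ does not match
  B. m²/s: ✗ does not match
  C. km/h: ✓ matches
  D. m: ✗ does not match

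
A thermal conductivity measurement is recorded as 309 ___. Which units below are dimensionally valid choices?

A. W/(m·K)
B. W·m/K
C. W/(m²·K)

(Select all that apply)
A

thermal conductivity has SI base units: kg * m / (s^3 * K)

Checking each option against kg * m / (s^3 * K):
  A. W/(m·K): ✓ matches
  B. W·m/K: ✗ does not match
  C. W/(m²·K): ✗ does not match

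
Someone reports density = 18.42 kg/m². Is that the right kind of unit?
No

density has SI base units: kg / m^3
kg/m² does NOT reduce to kg / m^3; a valid unit for density would be e.g. kg/m³.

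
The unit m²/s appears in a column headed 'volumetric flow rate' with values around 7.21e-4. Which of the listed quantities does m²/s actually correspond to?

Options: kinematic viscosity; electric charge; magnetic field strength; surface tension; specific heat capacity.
kinematic viscosity

volumetric flow rate should have units dimensionally equivalent to m^3 / s (e.g. m³/s).
The given unit 'm²/s' reduces to m^2 / s. Of the listed options, that is the dimensionality of kinematic viscosity.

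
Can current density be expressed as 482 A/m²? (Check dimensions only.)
Yes

current density has SI base units: A / m^2
A/m² reduces to the same SI base units, so it is a valid unit for current density.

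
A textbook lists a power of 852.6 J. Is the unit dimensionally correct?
No

power has SI base units: kg * m^2 / s^3
J does NOT reduce to kg * m^2 / s^3; a valid unit for power would be e.g. W.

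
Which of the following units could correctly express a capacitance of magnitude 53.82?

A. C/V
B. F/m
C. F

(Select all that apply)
A, C

capacitance has SI base units: A^2 * s^4 / (kg * m^2)

Checking each option against A^2 * s^4 / (kg * m^2):
  A. C/V: ✓ matches
  B. F/m: ✗ does not match
  C. F: ✓ matches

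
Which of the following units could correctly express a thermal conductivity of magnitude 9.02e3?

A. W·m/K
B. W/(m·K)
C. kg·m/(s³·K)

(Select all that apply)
B, C

thermal conductivity has SI base units: kg * m / (s^3 * K)

Checking each option against kg * m / (s^3 * K):
  A. W·m/K: ✗ does not match
  B. W/(m·K): ✓ matches
  C. kg·m/(s³·K): ✓ matches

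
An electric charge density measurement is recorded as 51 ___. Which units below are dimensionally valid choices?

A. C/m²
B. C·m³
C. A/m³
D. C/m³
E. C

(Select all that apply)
D

electric charge density has SI base units: A * s / m^3

Checking each option against A * s / m^3:
  A. C/m²: ✗ does not match
  B. C·m³: ✗ does not match
  C. A/m³: ✗ does not match
  D. C/m³: ✓ matches
  E. C: ✗ does not match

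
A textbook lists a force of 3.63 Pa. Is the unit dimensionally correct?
No

force has SI base units: kg * m / s^2
Pa does NOT reduce to kg * m / s^2; a valid unit for force would be e.g. N.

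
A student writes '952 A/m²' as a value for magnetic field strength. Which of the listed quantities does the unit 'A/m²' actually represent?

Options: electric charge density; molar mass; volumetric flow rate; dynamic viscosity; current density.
current density

magnetic field strength should have units dimensionally equivalent to A / m (e.g. A/m).
The given unit 'A/m²' reduces to A / m^2. Of the listed options, that is the dimensionality of current density.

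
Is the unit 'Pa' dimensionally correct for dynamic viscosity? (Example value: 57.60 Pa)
No

dynamic viscosity has SI base units: kg / (m * s)
Pa does NOT reduce to kg / (m * s); a valid unit for dynamic viscosity would be e.g. Pa·s.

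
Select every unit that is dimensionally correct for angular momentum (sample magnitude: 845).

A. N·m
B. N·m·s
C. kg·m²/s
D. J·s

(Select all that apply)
B, C, D

angular momentum has SI base units: kg * m^2 / s

Checking each option against kg * m^2 / s:
  A. N·m: ✗ does not match
  B. N·m·s: ✓ matches
  C. kg·m²/s: ✓ matches
  D. J·s: ✓ matches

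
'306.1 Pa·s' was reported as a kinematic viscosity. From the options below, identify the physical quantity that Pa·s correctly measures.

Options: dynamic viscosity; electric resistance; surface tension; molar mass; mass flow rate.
dynamic viscosity

kinematic viscosity should have units dimensionally equivalent to m^2 / s (e.g. m²/s).
The given unit 'Pa·s' reduces to kg / (m * s). Of the listed options, that is the dimensionality of dynamic viscosity.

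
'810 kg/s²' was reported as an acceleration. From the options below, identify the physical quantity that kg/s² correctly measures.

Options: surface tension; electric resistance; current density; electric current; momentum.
surface tension

acceleration should have units dimensionally equivalent to m / s^2 (e.g. m/s²).
The given unit 'kg/s²' reduces to kg / s^2. Of the listed options, that is the dimensionality of surface tension.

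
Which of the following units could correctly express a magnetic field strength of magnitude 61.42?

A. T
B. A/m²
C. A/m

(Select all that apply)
C

magnetic field strength has SI base units: A / m

Checking each option against A / m:
  A. T: ✗ does not match
  B. A/m²: ✗ does not match
  C. A/m: ✓ matches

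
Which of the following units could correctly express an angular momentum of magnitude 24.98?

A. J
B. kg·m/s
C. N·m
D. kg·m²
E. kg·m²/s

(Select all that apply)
E

angular momentum has SI base units: kg * m^2 / s

Checking each option against kg * m^2 / s:
  A. J: ✗ does not match
  B. kg·m/s: ✗ does not match
  C. N·m: ✗ does not match
  D. kg·m²: ✗ does not match
  E. kg·m²/s: ✓ matches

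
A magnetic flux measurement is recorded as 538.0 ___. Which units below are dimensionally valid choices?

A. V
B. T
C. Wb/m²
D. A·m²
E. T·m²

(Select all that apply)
E

magnetic flux has SI base units: kg * m^2 / (A * s^2)

Checking each option against kg * m^2 / (A * s^2):
  A. V: ✗ does not match
  B. T: ✗ does not match
  C. Wb/m²: ✗ does not match
  D. A·m²: ✗ does not match
  E. T·m²: ✓ matches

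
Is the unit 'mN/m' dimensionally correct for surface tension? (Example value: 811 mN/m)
Yes

surface tension has SI base units: kg / s^2
mN/m reduces to the same SI base units, so it is a valid unit for surface tension.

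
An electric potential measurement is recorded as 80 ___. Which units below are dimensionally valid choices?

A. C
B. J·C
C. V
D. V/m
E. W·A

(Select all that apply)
C

electric potential has SI base units: kg * m^2 / (A * s^3)

Checking each option against kg * m^2 / (A * s^3):
  A. C: ✗ does not match
  B. J·C: ✗ does not match
  C. V: ✓ matches
  D. V/m: ✗ does not match
  E. W·A: ✗ does not match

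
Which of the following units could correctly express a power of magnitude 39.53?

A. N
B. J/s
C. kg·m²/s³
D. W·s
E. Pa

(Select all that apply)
B, C

power has SI base units: kg * m^2 / s^3

Checking each option against kg * m^2 / s^3:
  A. N: ✗ does not match
  B. J/s: ✓ matches
  C. kg·m²/s³: ✓ matches
  D. W·s: ✗ does not match
  E. Pa: ✗ does not match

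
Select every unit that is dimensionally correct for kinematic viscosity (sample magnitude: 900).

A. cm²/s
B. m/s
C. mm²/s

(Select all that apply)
A, C

kinematic viscosity has SI base units: m^2 / s

Checking each option against m^2 / s:
  A. cm²/s: ✓ matches
  B. m/s: ✗ does not match
  C. mm²/s: ✓ matches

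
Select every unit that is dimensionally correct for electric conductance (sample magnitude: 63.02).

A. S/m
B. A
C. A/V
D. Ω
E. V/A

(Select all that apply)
C

electric conductance has SI base units: A^2 * s^3 / (kg * m^2)

Checking each option against A^2 * s^3 / (kg * m^2):
  A. S/m: ✗ does not match
  B. A: ✗ does not match
  C. A/V: ✓ matches
  D. Ω: ✗ does not match
  E. V/A: ✗ does not match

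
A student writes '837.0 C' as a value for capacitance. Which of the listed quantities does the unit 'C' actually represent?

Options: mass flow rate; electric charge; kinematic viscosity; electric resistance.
electric charge

capacitance should have units dimensionally equivalent to A^2 * s^4 / (kg * m^2) (e.g. F).
The given unit 'C' reduces to A * s. Of the listed options, that is the dimensionality of electric charge.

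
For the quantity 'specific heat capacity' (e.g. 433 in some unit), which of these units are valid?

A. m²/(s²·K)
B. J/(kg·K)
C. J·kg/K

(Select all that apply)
A, B

specific heat capacity has SI base units: m^2 / (s^2 * K)

Checking each option against m^2 / (s^2 * K):
  A. m²/(s²·K): ✓ matches
  B. J/(kg·K): ✓ matches
  C. J·kg/K: ✗ does not match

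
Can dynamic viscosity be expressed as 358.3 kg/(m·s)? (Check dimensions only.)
Yes

dynamic viscosity has SI base units: kg / (m * s)
kg/(m·s) reduces to the same SI base units, so it is a valid unit for dynamic viscosity.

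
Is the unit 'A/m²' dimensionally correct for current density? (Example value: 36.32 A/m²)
Yes

current density has SI base units: A / m^2
A/m² reduces to the same SI base units, so it is a valid unit for current density.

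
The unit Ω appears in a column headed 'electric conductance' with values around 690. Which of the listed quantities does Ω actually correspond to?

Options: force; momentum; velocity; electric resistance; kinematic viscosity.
electric resistance

electric conductance should have units dimensionally equivalent to A^2 * s^3 / (kg * m^2) (e.g. S).
The given unit 'Ω' reduces to kg * m^2 / (A^2 * s^3). Of the listed options, that is the dimensionality of electric resistance.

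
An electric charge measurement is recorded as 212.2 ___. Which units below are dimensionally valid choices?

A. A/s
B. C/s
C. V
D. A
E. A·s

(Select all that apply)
E

electric charge has SI base units: A * s

Checking each option against A * s:
  A. A/s: ✗ does not match
  B. C/s: ✗ does not match
  C. V: ✗ does not match
  D. A: ✗ does not match
  E. A·s: ✓ matches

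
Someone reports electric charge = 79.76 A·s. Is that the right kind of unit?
Yes

electric charge has SI base units: A * s
A·s reduces to the same SI base units, so it is a valid unit for electric charge.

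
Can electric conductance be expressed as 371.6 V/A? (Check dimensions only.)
No

electric conductance has SI base units: A^2 * s^3 / (kg * m^2)
V/A does NOT reduce to A^2 * s^3 / (kg * m^2); a valid unit for electric conductance would be e.g. S.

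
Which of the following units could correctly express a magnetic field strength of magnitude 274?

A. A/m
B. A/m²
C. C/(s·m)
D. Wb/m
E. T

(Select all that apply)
A, C

magnetic field strength has SI base units: A / m

Checking each option against A / m:
  A. A/m: ✓ matches
  B. A/m²: ✗ does not match
  C. C/(s·m): ✓ matches
  D. Wb/m: ✗ does not match
  E. T: ✗ does not match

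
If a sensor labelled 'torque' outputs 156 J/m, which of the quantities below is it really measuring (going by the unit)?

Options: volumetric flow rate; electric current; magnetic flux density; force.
force

torque should have units dimensionally equivalent to kg * m^2 / s^2 (e.g. N·m).
The given unit 'J/m' reduces to kg * m / s^2. Of the listed options, that is the dimensionality of force.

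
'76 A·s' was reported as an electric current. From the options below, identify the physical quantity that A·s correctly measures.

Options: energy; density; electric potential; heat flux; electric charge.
electric charge

electric current should have units dimensionally equivalent to A (e.g. A).
The given unit 'A·s' reduces to A * s. Of the listed options, that is the dimensionality of electric charge.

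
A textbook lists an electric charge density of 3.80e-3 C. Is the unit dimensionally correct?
No

electric charge density has SI base units: A * s / m^3
C does NOT reduce to A * s / m^3; a valid unit for electric charge density would be e.g. C/m³.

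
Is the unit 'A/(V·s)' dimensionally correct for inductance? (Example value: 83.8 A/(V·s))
No

inductance has SI base units: kg * m^2 / (A^2 * s^2)
A/(V·s) does NOT reduce to kg * m^2 / (A^2 * s^2); a valid unit for inductance would be e.g. H.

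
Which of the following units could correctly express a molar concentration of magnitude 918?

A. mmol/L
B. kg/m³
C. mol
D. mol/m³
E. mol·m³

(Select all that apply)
A, D

molar concentration has SI base units: mol / m^3

Checking each option against mol / m^3:
  A. mmol/L: ✓ matches
  B. kg/m³: ✗ does not match
  C. mol: ✗ does not match
  D. mol/m³: ✓ matches
  E. mol·m³: ✗ does not match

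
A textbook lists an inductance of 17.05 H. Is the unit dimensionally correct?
Yes

inductance has SI base units: kg * m^2 / (A^2 * s^2)
H reduces to the same SI base units, so it is a valid unit for inductance.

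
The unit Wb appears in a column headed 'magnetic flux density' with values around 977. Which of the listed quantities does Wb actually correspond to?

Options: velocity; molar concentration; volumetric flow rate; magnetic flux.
magnetic flux

magnetic flux density should have units dimensionally equivalent to kg / (A * s^2) (e.g. T).
The given unit 'Wb' reduces to kg * m^2 / (A * s^2). Of the listed options, that is the dimensionality of magnetic flux.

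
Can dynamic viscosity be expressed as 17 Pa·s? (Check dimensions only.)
Yes

dynamic viscosity has SI base units: kg / (m * s)
Pa·s reduces to the same SI base units, so it is a valid unit for dynamic viscosity.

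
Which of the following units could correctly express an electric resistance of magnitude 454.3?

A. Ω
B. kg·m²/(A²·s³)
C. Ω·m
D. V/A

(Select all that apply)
A, B, D

electric resistance has SI base units: kg * m^2 / (A^2 * s^3)

Checking each option against kg * m^2 / (A^2 * s^3):
  A. Ω: ✓ matches
  B. kg·m²/(A²·s³): ✓ matches
  C. Ω·m: ✗ does not match
  D. V/A: ✓ matches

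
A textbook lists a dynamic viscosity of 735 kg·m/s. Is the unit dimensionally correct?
No

dynamic viscosity has SI base units: kg / (m * s)
kg·m/s does NOT reduce to kg / (m * s); a valid unit for dynamic viscosity would be e.g. Pa·s.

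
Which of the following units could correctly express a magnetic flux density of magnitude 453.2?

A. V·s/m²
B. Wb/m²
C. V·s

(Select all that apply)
A, B

magnetic flux density has SI base units: kg / (A * s^2)

Checking each option against kg / (A * s^2):
  A. V·s/m²: ✓ matches
  B. Wb/m²: ✓ matches
  C. V·s: ✗ does not match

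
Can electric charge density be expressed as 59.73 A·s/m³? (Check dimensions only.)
Yes

electric charge density has SI base units: A * s / m^3
A·s/m³ reduces to the same SI base units, so it is a valid unit for electric charge density.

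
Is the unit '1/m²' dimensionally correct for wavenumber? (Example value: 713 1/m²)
No

wavenumber has SI base units: 1 / m
1/m² does NOT reduce to 1 / m; a valid unit for wavenumber would be e.g. 1/m.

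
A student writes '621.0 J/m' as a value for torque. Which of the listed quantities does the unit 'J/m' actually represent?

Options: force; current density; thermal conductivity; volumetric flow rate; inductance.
force

torque should have units dimensionally equivalent to kg * m^2 / s^2 (e.g. N·m).
The given unit 'J/m' reduces to kg * m / s^2. Of the listed options, that is the dimensionality of force.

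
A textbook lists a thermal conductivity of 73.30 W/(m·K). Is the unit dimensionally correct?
Yes

thermal conductivity has SI base units: kg * m / (s^3 * K)
W/(m·K) reduces to the same SI base units, so it is a valid unit for thermal conductivity.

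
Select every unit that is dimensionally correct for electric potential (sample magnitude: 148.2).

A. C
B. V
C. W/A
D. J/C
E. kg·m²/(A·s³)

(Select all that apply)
B, C, D, E

electric potential has SI base units: kg * m^2 / (A * s^3)

Checking each option against kg * m^2 / (A * s^3):
  A. C: ✗ does not match
  B. V: ✓ matches
  C. W/A: ✓ matches
  D. J/C: ✓ matches
  E. kg·m²/(A·s³): ✓ matches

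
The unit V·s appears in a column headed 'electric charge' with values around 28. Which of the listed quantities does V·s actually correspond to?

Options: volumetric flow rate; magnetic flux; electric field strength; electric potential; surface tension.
magnetic flux

electric charge should have units dimensionally equivalent to A * s (e.g. C).
The given unit 'V·s' reduces to kg * m^2 / (A * s^2). Of the listed options, that is the dimensionality of magnetic flux.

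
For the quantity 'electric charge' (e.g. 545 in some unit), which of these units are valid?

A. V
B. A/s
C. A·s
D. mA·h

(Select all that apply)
C, D

electric charge has SI base units: A * s

Checking each option against A * s:
  A. V: ✗ does not match
  B. A/s: ✗ does not match
  C. A·s: ✓ matches
  D. mA·h: ✓ matches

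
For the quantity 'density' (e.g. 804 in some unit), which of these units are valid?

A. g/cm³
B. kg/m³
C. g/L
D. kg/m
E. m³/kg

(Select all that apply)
A, B, C

density has SI base units: kg / m^3

Checking each option against kg / m^3:
  A. g/cm³: ✓ matches
  B. kg/m³: ✓ matches
  C. g/L: ✓ matches
  D. kg/m: ✗ does not match
  E. m³/kg: ✗ does not match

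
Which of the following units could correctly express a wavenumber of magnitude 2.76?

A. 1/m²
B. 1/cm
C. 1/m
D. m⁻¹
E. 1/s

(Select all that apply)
B, C, D

wavenumber has SI base units: 1 / m

Checking each option against 1 / m:
  A. 1/m²: ✗ does not match
  B. 1/cm: ✓ matches
  C. 1/m: ✓ matches
  D. m⁻¹: ✓ matches
  E. 1/s: ✗ does not match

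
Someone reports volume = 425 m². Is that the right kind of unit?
No

volume has SI base units: m^3
m² does NOT reduce to m^3; a valid unit for volume would be e.g. m³.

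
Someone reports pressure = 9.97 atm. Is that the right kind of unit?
Yes

pressure has SI base units: kg / (m * s^2)
atm reduces to the same SI base units, so it is a valid unit for pressure.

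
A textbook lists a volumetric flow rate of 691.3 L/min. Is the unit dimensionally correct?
Yes

volumetric flow rate has SI base units: m^3 / s
L/min reduces to the same SI base units, so it is a valid unit for volumetric flow rate.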